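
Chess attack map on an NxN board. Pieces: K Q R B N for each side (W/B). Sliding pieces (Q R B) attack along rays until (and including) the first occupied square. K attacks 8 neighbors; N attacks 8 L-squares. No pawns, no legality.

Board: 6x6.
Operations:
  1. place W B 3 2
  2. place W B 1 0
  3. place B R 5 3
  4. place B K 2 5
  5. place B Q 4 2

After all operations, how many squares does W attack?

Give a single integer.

Op 1: place WB@(3,2)
Op 2: place WB@(1,0)
Op 3: place BR@(5,3)
Op 4: place BK@(2,5)
Op 5: place BQ@(4,2)
Per-piece attacks for W:
  WB@(1,0): attacks (2,1) (3,2) (0,1) [ray(1,1) blocked at (3,2)]
  WB@(3,2): attacks (4,3) (5,4) (4,1) (5,0) (2,3) (1,4) (0,5) (2,1) (1,0) [ray(-1,-1) blocked at (1,0)]
Union (11 distinct): (0,1) (0,5) (1,0) (1,4) (2,1) (2,3) (3,2) (4,1) (4,3) (5,0) (5,4)

Answer: 11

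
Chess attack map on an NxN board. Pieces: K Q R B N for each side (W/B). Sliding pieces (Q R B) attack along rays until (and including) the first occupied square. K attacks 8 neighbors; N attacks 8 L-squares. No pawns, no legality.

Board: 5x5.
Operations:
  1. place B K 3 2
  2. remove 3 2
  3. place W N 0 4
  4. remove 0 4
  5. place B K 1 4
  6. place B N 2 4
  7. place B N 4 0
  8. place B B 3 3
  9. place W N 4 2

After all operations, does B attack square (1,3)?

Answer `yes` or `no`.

Op 1: place BK@(3,2)
Op 2: remove (3,2)
Op 3: place WN@(0,4)
Op 4: remove (0,4)
Op 5: place BK@(1,4)
Op 6: place BN@(2,4)
Op 7: place BN@(4,0)
Op 8: place BB@(3,3)
Op 9: place WN@(4,2)
Per-piece attacks for B:
  BK@(1,4): attacks (1,3) (2,4) (0,4) (2,3) (0,3)
  BN@(2,4): attacks (3,2) (4,3) (1,2) (0,3)
  BB@(3,3): attacks (4,4) (4,2) (2,4) (2,2) (1,1) (0,0) [ray(1,-1) blocked at (4,2); ray(-1,1) blocked at (2,4)]
  BN@(4,0): attacks (3,2) (2,1)
B attacks (1,3): yes

Answer: yes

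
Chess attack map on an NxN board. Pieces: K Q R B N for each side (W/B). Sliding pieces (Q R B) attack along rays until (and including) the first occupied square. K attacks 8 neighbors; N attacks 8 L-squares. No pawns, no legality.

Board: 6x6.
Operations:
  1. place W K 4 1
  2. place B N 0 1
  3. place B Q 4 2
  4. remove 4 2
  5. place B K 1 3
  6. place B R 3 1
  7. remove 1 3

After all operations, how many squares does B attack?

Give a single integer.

Answer: 12

Derivation:
Op 1: place WK@(4,1)
Op 2: place BN@(0,1)
Op 3: place BQ@(4,2)
Op 4: remove (4,2)
Op 5: place BK@(1,3)
Op 6: place BR@(3,1)
Op 7: remove (1,3)
Per-piece attacks for B:
  BN@(0,1): attacks (1,3) (2,2) (2,0)
  BR@(3,1): attacks (3,2) (3,3) (3,4) (3,5) (3,0) (4,1) (2,1) (1,1) (0,1) [ray(1,0) blocked at (4,1); ray(-1,0) blocked at (0,1)]
Union (12 distinct): (0,1) (1,1) (1,3) (2,0) (2,1) (2,2) (3,0) (3,2) (3,3) (3,4) (3,5) (4,1)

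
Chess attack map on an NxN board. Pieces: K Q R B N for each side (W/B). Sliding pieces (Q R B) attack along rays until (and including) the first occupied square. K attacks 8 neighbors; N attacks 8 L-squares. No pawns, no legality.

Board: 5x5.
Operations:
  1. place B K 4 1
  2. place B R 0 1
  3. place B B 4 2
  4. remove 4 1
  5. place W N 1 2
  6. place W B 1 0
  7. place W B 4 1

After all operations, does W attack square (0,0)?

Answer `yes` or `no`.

Op 1: place BK@(4,1)
Op 2: place BR@(0,1)
Op 3: place BB@(4,2)
Op 4: remove (4,1)
Op 5: place WN@(1,2)
Op 6: place WB@(1,0)
Op 7: place WB@(4,1)
Per-piece attacks for W:
  WB@(1,0): attacks (2,1) (3,2) (4,3) (0,1) [ray(-1,1) blocked at (0,1)]
  WN@(1,2): attacks (2,4) (3,3) (0,4) (2,0) (3,1) (0,0)
  WB@(4,1): attacks (3,2) (2,3) (1,4) (3,0)
W attacks (0,0): yes

Answer: yes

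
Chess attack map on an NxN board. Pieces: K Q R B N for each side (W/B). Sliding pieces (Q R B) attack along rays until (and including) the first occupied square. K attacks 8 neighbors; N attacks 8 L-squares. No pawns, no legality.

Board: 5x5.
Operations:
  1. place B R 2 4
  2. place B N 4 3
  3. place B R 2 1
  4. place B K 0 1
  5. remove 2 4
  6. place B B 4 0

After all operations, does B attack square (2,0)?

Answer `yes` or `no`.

Answer: yes

Derivation:
Op 1: place BR@(2,4)
Op 2: place BN@(4,3)
Op 3: place BR@(2,1)
Op 4: place BK@(0,1)
Op 5: remove (2,4)
Op 6: place BB@(4,0)
Per-piece attacks for B:
  BK@(0,1): attacks (0,2) (0,0) (1,1) (1,2) (1,0)
  BR@(2,1): attacks (2,2) (2,3) (2,4) (2,0) (3,1) (4,1) (1,1) (0,1) [ray(-1,0) blocked at (0,1)]
  BB@(4,0): attacks (3,1) (2,2) (1,3) (0,4)
  BN@(4,3): attacks (2,4) (3,1) (2,2)
B attacks (2,0): yes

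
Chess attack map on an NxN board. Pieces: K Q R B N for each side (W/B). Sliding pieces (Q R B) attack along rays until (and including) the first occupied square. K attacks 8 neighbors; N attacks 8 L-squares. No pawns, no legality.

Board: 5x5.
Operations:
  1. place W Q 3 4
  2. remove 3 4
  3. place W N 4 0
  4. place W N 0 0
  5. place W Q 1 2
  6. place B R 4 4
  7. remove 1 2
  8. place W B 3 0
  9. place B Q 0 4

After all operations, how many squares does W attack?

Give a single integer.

Op 1: place WQ@(3,4)
Op 2: remove (3,4)
Op 3: place WN@(4,0)
Op 4: place WN@(0,0)
Op 5: place WQ@(1,2)
Op 6: place BR@(4,4)
Op 7: remove (1,2)
Op 8: place WB@(3,0)
Op 9: place BQ@(0,4)
Per-piece attacks for W:
  WN@(0,0): attacks (1,2) (2,1)
  WB@(3,0): attacks (4,1) (2,1) (1,2) (0,3)
  WN@(4,0): attacks (3,2) (2,1)
Union (5 distinct): (0,3) (1,2) (2,1) (3,2) (4,1)

Answer: 5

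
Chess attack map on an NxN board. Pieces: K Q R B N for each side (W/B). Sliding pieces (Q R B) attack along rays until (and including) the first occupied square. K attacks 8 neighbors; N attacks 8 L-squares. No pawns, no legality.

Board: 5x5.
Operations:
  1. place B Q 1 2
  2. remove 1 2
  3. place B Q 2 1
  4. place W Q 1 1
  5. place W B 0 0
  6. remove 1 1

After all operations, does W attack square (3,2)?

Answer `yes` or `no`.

Op 1: place BQ@(1,2)
Op 2: remove (1,2)
Op 3: place BQ@(2,1)
Op 4: place WQ@(1,1)
Op 5: place WB@(0,0)
Op 6: remove (1,1)
Per-piece attacks for W:
  WB@(0,0): attacks (1,1) (2,2) (3,3) (4,4)
W attacks (3,2): no

Answer: no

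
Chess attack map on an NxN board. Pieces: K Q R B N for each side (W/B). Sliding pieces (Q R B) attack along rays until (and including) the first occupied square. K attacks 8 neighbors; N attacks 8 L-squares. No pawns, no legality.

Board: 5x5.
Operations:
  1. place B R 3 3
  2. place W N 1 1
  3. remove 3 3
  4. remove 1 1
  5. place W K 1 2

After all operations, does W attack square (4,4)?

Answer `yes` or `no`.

Answer: no

Derivation:
Op 1: place BR@(3,3)
Op 2: place WN@(1,1)
Op 3: remove (3,3)
Op 4: remove (1,1)
Op 5: place WK@(1,2)
Per-piece attacks for W:
  WK@(1,2): attacks (1,3) (1,1) (2,2) (0,2) (2,3) (2,1) (0,3) (0,1)
W attacks (4,4): no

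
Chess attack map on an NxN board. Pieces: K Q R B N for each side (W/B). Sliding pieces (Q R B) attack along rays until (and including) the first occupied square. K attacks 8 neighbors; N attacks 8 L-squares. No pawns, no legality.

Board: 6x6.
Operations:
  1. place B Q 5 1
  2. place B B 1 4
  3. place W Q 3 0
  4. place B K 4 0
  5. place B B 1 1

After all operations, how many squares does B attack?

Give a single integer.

Op 1: place BQ@(5,1)
Op 2: place BB@(1,4)
Op 3: place WQ@(3,0)
Op 4: place BK@(4,0)
Op 5: place BB@(1,1)
Per-piece attacks for B:
  BB@(1,1): attacks (2,2) (3,3) (4,4) (5,5) (2,0) (0,2) (0,0)
  BB@(1,4): attacks (2,5) (2,3) (3,2) (4,1) (5,0) (0,5) (0,3)
  BK@(4,0): attacks (4,1) (5,0) (3,0) (5,1) (3,1)
  BQ@(5,1): attacks (5,2) (5,3) (5,4) (5,5) (5,0) (4,1) (3,1) (2,1) (1,1) (4,2) (3,3) (2,4) (1,5) (4,0) [ray(-1,0) blocked at (1,1); ray(-1,-1) blocked at (4,0)]
Union (26 distinct): (0,0) (0,2) (0,3) (0,5) (1,1) (1,5) (2,0) (2,1) (2,2) (2,3) (2,4) (2,5) (3,0) (3,1) (3,2) (3,3) (4,0) (4,1) (4,2) (4,4) (5,0) (5,1) (5,2) (5,3) (5,4) (5,5)

Answer: 26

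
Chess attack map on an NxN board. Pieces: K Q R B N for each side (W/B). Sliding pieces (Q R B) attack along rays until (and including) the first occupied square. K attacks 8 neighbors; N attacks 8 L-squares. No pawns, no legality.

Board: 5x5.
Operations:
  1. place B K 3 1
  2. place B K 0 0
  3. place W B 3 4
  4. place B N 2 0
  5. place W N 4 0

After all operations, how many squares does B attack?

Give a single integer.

Answer: 12

Derivation:
Op 1: place BK@(3,1)
Op 2: place BK@(0,0)
Op 3: place WB@(3,4)
Op 4: place BN@(2,0)
Op 5: place WN@(4,0)
Per-piece attacks for B:
  BK@(0,0): attacks (0,1) (1,0) (1,1)
  BN@(2,0): attacks (3,2) (4,1) (1,2) (0,1)
  BK@(3,1): attacks (3,2) (3,0) (4,1) (2,1) (4,2) (4,0) (2,2) (2,0)
Union (12 distinct): (0,1) (1,0) (1,1) (1,2) (2,0) (2,1) (2,2) (3,0) (3,2) (4,0) (4,1) (4,2)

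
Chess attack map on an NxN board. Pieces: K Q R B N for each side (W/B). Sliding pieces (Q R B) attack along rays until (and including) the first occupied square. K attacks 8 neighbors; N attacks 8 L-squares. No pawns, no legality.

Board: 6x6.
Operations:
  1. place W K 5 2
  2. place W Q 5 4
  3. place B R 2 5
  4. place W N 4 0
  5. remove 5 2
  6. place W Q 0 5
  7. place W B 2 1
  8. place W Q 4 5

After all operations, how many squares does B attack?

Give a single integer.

Answer: 8

Derivation:
Op 1: place WK@(5,2)
Op 2: place WQ@(5,4)
Op 3: place BR@(2,5)
Op 4: place WN@(4,0)
Op 5: remove (5,2)
Op 6: place WQ@(0,5)
Op 7: place WB@(2,1)
Op 8: place WQ@(4,5)
Per-piece attacks for B:
  BR@(2,5): attacks (2,4) (2,3) (2,2) (2,1) (3,5) (4,5) (1,5) (0,5) [ray(0,-1) blocked at (2,1); ray(1,0) blocked at (4,5); ray(-1,0) blocked at (0,5)]
Union (8 distinct): (0,5) (1,5) (2,1) (2,2) (2,3) (2,4) (3,5) (4,5)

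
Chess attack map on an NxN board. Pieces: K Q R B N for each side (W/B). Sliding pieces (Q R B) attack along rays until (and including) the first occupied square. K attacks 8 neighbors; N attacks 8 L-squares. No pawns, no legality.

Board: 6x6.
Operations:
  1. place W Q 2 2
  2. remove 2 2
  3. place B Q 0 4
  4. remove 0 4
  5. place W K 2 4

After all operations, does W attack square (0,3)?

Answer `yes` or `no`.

Op 1: place WQ@(2,2)
Op 2: remove (2,2)
Op 3: place BQ@(0,4)
Op 4: remove (0,4)
Op 5: place WK@(2,4)
Per-piece attacks for W:
  WK@(2,4): attacks (2,5) (2,3) (3,4) (1,4) (3,5) (3,3) (1,5) (1,3)
W attacks (0,3): no

Answer: no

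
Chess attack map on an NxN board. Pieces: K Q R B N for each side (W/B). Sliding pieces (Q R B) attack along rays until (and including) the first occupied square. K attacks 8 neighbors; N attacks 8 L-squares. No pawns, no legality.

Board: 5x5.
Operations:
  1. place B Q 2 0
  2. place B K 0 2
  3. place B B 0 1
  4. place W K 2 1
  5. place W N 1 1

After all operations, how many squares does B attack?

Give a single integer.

Op 1: place BQ@(2,0)
Op 2: place BK@(0,2)
Op 3: place BB@(0,1)
Op 4: place WK@(2,1)
Op 5: place WN@(1,1)
Per-piece attacks for B:
  BB@(0,1): attacks (1,2) (2,3) (3,4) (1,0)
  BK@(0,2): attacks (0,3) (0,1) (1,2) (1,3) (1,1)
  BQ@(2,0): attacks (2,1) (3,0) (4,0) (1,0) (0,0) (3,1) (4,2) (1,1) [ray(0,1) blocked at (2,1); ray(-1,1) blocked at (1,1)]
Union (14 distinct): (0,0) (0,1) (0,3) (1,0) (1,1) (1,2) (1,3) (2,1) (2,3) (3,0) (3,1) (3,4) (4,0) (4,2)

Answer: 14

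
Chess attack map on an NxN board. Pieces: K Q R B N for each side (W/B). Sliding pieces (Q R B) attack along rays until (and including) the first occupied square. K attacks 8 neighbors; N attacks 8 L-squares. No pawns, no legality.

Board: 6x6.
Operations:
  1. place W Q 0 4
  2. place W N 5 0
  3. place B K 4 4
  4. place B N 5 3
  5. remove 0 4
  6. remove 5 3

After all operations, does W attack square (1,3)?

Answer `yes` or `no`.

Answer: no

Derivation:
Op 1: place WQ@(0,4)
Op 2: place WN@(5,0)
Op 3: place BK@(4,4)
Op 4: place BN@(5,3)
Op 5: remove (0,4)
Op 6: remove (5,3)
Per-piece attacks for W:
  WN@(5,0): attacks (4,2) (3,1)
W attacks (1,3): no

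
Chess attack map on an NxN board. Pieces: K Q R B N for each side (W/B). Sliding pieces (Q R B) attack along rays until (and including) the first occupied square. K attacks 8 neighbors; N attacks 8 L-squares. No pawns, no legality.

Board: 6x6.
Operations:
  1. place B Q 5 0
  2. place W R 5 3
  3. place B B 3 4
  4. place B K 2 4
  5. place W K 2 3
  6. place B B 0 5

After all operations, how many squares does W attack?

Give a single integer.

Answer: 15

Derivation:
Op 1: place BQ@(5,0)
Op 2: place WR@(5,3)
Op 3: place BB@(3,4)
Op 4: place BK@(2,4)
Op 5: place WK@(2,3)
Op 6: place BB@(0,5)
Per-piece attacks for W:
  WK@(2,3): attacks (2,4) (2,2) (3,3) (1,3) (3,4) (3,2) (1,4) (1,2)
  WR@(5,3): attacks (5,4) (5,5) (5,2) (5,1) (5,0) (4,3) (3,3) (2,3) [ray(0,-1) blocked at (5,0); ray(-1,0) blocked at (2,3)]
Union (15 distinct): (1,2) (1,3) (1,4) (2,2) (2,3) (2,4) (3,2) (3,3) (3,4) (4,3) (5,0) (5,1) (5,2) (5,4) (5,5)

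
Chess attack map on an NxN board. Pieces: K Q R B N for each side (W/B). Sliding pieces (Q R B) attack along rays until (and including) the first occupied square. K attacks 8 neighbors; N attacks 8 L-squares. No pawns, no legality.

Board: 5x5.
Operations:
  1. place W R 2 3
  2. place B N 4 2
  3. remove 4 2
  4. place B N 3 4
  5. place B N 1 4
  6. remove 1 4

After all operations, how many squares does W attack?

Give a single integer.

Op 1: place WR@(2,3)
Op 2: place BN@(4,2)
Op 3: remove (4,2)
Op 4: place BN@(3,4)
Op 5: place BN@(1,4)
Op 6: remove (1,4)
Per-piece attacks for W:
  WR@(2,3): attacks (2,4) (2,2) (2,1) (2,0) (3,3) (4,3) (1,3) (0,3)
Union (8 distinct): (0,3) (1,3) (2,0) (2,1) (2,2) (2,4) (3,3) (4,3)

Answer: 8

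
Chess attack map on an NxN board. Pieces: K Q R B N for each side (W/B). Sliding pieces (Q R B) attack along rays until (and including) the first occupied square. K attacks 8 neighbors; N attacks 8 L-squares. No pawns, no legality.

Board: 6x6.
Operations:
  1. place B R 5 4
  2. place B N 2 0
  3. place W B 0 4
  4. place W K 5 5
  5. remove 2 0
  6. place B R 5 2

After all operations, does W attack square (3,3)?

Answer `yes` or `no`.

Op 1: place BR@(5,4)
Op 2: place BN@(2,0)
Op 3: place WB@(0,4)
Op 4: place WK@(5,5)
Op 5: remove (2,0)
Op 6: place BR@(5,2)
Per-piece attacks for W:
  WB@(0,4): attacks (1,5) (1,3) (2,2) (3,1) (4,0)
  WK@(5,5): attacks (5,4) (4,5) (4,4)
W attacks (3,3): no

Answer: no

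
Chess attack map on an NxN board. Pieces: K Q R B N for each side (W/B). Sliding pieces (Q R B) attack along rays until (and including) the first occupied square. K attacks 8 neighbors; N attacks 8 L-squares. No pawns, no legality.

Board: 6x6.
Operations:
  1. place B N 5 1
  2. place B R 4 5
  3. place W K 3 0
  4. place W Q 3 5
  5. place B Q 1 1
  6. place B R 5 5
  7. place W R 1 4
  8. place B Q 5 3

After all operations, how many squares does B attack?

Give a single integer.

Answer: 28

Derivation:
Op 1: place BN@(5,1)
Op 2: place BR@(4,5)
Op 3: place WK@(3,0)
Op 4: place WQ@(3,5)
Op 5: place BQ@(1,1)
Op 6: place BR@(5,5)
Op 7: place WR@(1,4)
Op 8: place BQ@(5,3)
Per-piece attacks for B:
  BQ@(1,1): attacks (1,2) (1,3) (1,4) (1,0) (2,1) (3,1) (4,1) (5,1) (0,1) (2,2) (3,3) (4,4) (5,5) (2,0) (0,2) (0,0) [ray(0,1) blocked at (1,4); ray(1,0) blocked at (5,1); ray(1,1) blocked at (5,5)]
  BR@(4,5): attacks (4,4) (4,3) (4,2) (4,1) (4,0) (5,5) (3,5) [ray(1,0) blocked at (5,5); ray(-1,0) blocked at (3,5)]
  BN@(5,1): attacks (4,3) (3,2) (3,0)
  BQ@(5,3): attacks (5,4) (5,5) (5,2) (5,1) (4,3) (3,3) (2,3) (1,3) (0,3) (4,4) (3,5) (4,2) (3,1) (2,0) [ray(0,1) blocked at (5,5); ray(0,-1) blocked at (5,1); ray(-1,1) blocked at (3,5)]
  BR@(5,5): attacks (5,4) (5,3) (4,5) [ray(0,-1) blocked at (5,3); ray(-1,0) blocked at (4,5)]
Union (28 distinct): (0,0) (0,1) (0,2) (0,3) (1,0) (1,2) (1,3) (1,4) (2,0) (2,1) (2,2) (2,3) (3,0) (3,1) (3,2) (3,3) (3,5) (4,0) (4,1) (4,2) (4,3) (4,4) (4,5) (5,1) (5,2) (5,3) (5,4) (5,5)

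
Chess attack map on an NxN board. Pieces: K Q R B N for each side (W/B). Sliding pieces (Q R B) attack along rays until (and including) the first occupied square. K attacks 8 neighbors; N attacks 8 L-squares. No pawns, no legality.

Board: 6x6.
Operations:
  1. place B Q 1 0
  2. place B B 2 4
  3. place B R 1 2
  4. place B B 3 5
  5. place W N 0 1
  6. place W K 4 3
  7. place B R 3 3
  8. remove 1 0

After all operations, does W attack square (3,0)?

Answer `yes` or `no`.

Op 1: place BQ@(1,0)
Op 2: place BB@(2,4)
Op 3: place BR@(1,2)
Op 4: place BB@(3,5)
Op 5: place WN@(0,1)
Op 6: place WK@(4,3)
Op 7: place BR@(3,3)
Op 8: remove (1,0)
Per-piece attacks for W:
  WN@(0,1): attacks (1,3) (2,2) (2,0)
  WK@(4,3): attacks (4,4) (4,2) (5,3) (3,3) (5,4) (5,2) (3,4) (3,2)
W attacks (3,0): no

Answer: no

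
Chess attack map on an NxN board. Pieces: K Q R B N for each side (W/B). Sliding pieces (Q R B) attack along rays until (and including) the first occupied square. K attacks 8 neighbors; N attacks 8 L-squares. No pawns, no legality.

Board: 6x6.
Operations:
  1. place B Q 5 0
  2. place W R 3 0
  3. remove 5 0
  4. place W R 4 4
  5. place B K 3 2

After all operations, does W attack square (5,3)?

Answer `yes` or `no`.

Op 1: place BQ@(5,0)
Op 2: place WR@(3,0)
Op 3: remove (5,0)
Op 4: place WR@(4,4)
Op 5: place BK@(3,2)
Per-piece attacks for W:
  WR@(3,0): attacks (3,1) (3,2) (4,0) (5,0) (2,0) (1,0) (0,0) [ray(0,1) blocked at (3,2)]
  WR@(4,4): attacks (4,5) (4,3) (4,2) (4,1) (4,0) (5,4) (3,4) (2,4) (1,4) (0,4)
W attacks (5,3): no

Answer: no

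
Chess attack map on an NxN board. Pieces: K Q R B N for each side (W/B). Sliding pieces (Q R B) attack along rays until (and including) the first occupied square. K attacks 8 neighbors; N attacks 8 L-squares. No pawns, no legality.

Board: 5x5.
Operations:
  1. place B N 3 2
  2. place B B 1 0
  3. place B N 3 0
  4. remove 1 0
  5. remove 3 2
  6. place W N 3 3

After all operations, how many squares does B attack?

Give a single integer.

Answer: 3

Derivation:
Op 1: place BN@(3,2)
Op 2: place BB@(1,0)
Op 3: place BN@(3,0)
Op 4: remove (1,0)
Op 5: remove (3,2)
Op 6: place WN@(3,3)
Per-piece attacks for B:
  BN@(3,0): attacks (4,2) (2,2) (1,1)
Union (3 distinct): (1,1) (2,2) (4,2)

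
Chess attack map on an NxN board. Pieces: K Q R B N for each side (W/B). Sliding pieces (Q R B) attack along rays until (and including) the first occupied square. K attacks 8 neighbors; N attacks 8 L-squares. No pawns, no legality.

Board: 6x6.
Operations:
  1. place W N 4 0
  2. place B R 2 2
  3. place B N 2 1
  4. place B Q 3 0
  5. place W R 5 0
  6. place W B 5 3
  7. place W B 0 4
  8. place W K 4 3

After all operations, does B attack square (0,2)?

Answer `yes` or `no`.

Op 1: place WN@(4,0)
Op 2: place BR@(2,2)
Op 3: place BN@(2,1)
Op 4: place BQ@(3,0)
Op 5: place WR@(5,0)
Op 6: place WB@(5,3)
Op 7: place WB@(0,4)
Op 8: place WK@(4,3)
Per-piece attacks for B:
  BN@(2,1): attacks (3,3) (4,2) (1,3) (0,2) (4,0) (0,0)
  BR@(2,2): attacks (2,3) (2,4) (2,5) (2,1) (3,2) (4,2) (5,2) (1,2) (0,2) [ray(0,-1) blocked at (2,1)]
  BQ@(3,0): attacks (3,1) (3,2) (3,3) (3,4) (3,5) (4,0) (2,0) (1,0) (0,0) (4,1) (5,2) (2,1) [ray(1,0) blocked at (4,0); ray(-1,1) blocked at (2,1)]
B attacks (0,2): yes

Answer: yes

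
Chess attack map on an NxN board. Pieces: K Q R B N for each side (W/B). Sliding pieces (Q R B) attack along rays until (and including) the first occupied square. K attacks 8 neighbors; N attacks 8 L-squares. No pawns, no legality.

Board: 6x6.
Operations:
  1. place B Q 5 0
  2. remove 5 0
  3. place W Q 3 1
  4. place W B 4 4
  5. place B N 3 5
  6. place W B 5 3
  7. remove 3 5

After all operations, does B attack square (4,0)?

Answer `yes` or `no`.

Answer: no

Derivation:
Op 1: place BQ@(5,0)
Op 2: remove (5,0)
Op 3: place WQ@(3,1)
Op 4: place WB@(4,4)
Op 5: place BN@(3,5)
Op 6: place WB@(5,3)
Op 7: remove (3,5)
Per-piece attacks for B:
B attacks (4,0): no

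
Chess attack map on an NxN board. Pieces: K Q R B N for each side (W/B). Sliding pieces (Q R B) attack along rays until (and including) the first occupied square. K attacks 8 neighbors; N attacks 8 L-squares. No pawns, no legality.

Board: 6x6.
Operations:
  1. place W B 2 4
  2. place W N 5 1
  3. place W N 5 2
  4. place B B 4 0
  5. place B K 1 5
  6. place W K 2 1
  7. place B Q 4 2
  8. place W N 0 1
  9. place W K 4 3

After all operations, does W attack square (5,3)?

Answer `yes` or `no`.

Answer: yes

Derivation:
Op 1: place WB@(2,4)
Op 2: place WN@(5,1)
Op 3: place WN@(5,2)
Op 4: place BB@(4,0)
Op 5: place BK@(1,5)
Op 6: place WK@(2,1)
Op 7: place BQ@(4,2)
Op 8: place WN@(0,1)
Op 9: place WK@(4,3)
Per-piece attacks for W:
  WN@(0,1): attacks (1,3) (2,2) (2,0)
  WK@(2,1): attacks (2,2) (2,0) (3,1) (1,1) (3,2) (3,0) (1,2) (1,0)
  WB@(2,4): attacks (3,5) (3,3) (4,2) (1,5) (1,3) (0,2) [ray(1,-1) blocked at (4,2); ray(-1,1) blocked at (1,5)]
  WK@(4,3): attacks (4,4) (4,2) (5,3) (3,3) (5,4) (5,2) (3,4) (3,2)
  WN@(5,1): attacks (4,3) (3,2) (3,0)
  WN@(5,2): attacks (4,4) (3,3) (4,0) (3,1)
W attacks (5,3): yes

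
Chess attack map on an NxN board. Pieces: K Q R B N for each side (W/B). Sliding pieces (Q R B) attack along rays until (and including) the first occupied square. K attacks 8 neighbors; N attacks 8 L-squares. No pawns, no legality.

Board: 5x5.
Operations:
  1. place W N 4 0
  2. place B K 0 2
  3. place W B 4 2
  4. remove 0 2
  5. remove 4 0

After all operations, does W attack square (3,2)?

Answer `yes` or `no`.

Answer: no

Derivation:
Op 1: place WN@(4,0)
Op 2: place BK@(0,2)
Op 3: place WB@(4,2)
Op 4: remove (0,2)
Op 5: remove (4,0)
Per-piece attacks for W:
  WB@(4,2): attacks (3,3) (2,4) (3,1) (2,0)
W attacks (3,2): no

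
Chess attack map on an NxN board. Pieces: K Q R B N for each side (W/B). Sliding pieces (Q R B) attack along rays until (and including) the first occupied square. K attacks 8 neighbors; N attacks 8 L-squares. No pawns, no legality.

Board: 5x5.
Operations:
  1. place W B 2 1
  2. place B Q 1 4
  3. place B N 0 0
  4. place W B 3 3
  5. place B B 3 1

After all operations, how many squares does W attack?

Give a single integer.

Op 1: place WB@(2,1)
Op 2: place BQ@(1,4)
Op 3: place BN@(0,0)
Op 4: place WB@(3,3)
Op 5: place BB@(3,1)
Per-piece attacks for W:
  WB@(2,1): attacks (3,2) (4,3) (3,0) (1,2) (0,3) (1,0)
  WB@(3,3): attacks (4,4) (4,2) (2,4) (2,2) (1,1) (0,0) [ray(-1,-1) blocked at (0,0)]
Union (12 distinct): (0,0) (0,3) (1,0) (1,1) (1,2) (2,2) (2,4) (3,0) (3,2) (4,2) (4,3) (4,4)

Answer: 12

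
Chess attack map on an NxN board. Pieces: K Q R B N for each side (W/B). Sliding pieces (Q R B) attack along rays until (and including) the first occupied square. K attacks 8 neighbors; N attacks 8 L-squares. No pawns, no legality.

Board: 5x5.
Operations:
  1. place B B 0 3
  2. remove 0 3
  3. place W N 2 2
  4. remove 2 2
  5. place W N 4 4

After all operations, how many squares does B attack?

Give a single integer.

Op 1: place BB@(0,3)
Op 2: remove (0,3)
Op 3: place WN@(2,2)
Op 4: remove (2,2)
Op 5: place WN@(4,4)
Per-piece attacks for B:
Union (0 distinct): (none)

Answer: 0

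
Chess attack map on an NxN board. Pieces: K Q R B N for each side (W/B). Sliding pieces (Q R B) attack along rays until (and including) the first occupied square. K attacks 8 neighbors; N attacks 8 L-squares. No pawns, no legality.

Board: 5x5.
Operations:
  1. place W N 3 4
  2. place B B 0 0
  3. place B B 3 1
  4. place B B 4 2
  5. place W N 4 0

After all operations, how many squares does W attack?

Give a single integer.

Op 1: place WN@(3,4)
Op 2: place BB@(0,0)
Op 3: place BB@(3,1)
Op 4: place BB@(4,2)
Op 5: place WN@(4,0)
Per-piece attacks for W:
  WN@(3,4): attacks (4,2) (2,2) (1,3)
  WN@(4,0): attacks (3,2) (2,1)
Union (5 distinct): (1,3) (2,1) (2,2) (3,2) (4,2)

Answer: 5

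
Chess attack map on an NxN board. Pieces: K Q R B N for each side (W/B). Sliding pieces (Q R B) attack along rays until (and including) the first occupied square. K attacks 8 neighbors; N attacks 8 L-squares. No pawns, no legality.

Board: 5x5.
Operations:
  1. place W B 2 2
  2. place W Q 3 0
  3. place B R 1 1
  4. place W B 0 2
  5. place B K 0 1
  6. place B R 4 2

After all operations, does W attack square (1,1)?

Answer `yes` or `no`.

Answer: yes

Derivation:
Op 1: place WB@(2,2)
Op 2: place WQ@(3,0)
Op 3: place BR@(1,1)
Op 4: place WB@(0,2)
Op 5: place BK@(0,1)
Op 6: place BR@(4,2)
Per-piece attacks for W:
  WB@(0,2): attacks (1,3) (2,4) (1,1) [ray(1,-1) blocked at (1,1)]
  WB@(2,2): attacks (3,3) (4,4) (3,1) (4,0) (1,3) (0,4) (1,1) [ray(-1,-1) blocked at (1,1)]
  WQ@(3,0): attacks (3,1) (3,2) (3,3) (3,4) (4,0) (2,0) (1,0) (0,0) (4,1) (2,1) (1,2) (0,3)
W attacks (1,1): yes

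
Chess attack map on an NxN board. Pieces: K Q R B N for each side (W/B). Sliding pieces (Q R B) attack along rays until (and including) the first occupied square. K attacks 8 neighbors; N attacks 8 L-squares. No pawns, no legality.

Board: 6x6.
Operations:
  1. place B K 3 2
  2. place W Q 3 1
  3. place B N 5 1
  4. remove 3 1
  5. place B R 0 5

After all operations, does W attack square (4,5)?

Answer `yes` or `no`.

Answer: no

Derivation:
Op 1: place BK@(3,2)
Op 2: place WQ@(3,1)
Op 3: place BN@(5,1)
Op 4: remove (3,1)
Op 5: place BR@(0,5)
Per-piece attacks for W:
W attacks (4,5): no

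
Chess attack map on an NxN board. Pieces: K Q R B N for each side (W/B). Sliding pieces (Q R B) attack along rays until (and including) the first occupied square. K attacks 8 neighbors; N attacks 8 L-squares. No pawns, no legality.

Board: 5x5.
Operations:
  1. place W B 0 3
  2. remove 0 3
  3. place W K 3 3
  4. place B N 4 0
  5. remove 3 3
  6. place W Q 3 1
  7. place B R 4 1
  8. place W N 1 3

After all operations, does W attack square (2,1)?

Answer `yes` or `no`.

Op 1: place WB@(0,3)
Op 2: remove (0,3)
Op 3: place WK@(3,3)
Op 4: place BN@(4,0)
Op 5: remove (3,3)
Op 6: place WQ@(3,1)
Op 7: place BR@(4,1)
Op 8: place WN@(1,3)
Per-piece attacks for W:
  WN@(1,3): attacks (3,4) (2,1) (3,2) (0,1)
  WQ@(3,1): attacks (3,2) (3,3) (3,4) (3,0) (4,1) (2,1) (1,1) (0,1) (4,2) (4,0) (2,2) (1,3) (2,0) [ray(1,0) blocked at (4,1); ray(1,-1) blocked at (4,0); ray(-1,1) blocked at (1,3)]
W attacks (2,1): yes

Answer: yes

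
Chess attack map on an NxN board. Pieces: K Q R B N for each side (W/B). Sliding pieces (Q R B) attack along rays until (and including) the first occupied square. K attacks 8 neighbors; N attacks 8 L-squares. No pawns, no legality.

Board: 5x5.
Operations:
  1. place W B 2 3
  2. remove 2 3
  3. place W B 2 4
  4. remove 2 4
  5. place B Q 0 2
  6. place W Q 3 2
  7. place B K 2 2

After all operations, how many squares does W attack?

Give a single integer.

Answer: 12

Derivation:
Op 1: place WB@(2,3)
Op 2: remove (2,3)
Op 3: place WB@(2,4)
Op 4: remove (2,4)
Op 5: place BQ@(0,2)
Op 6: place WQ@(3,2)
Op 7: place BK@(2,2)
Per-piece attacks for W:
  WQ@(3,2): attacks (3,3) (3,4) (3,1) (3,0) (4,2) (2,2) (4,3) (4,1) (2,3) (1,4) (2,1) (1,0) [ray(-1,0) blocked at (2,2)]
Union (12 distinct): (1,0) (1,4) (2,1) (2,2) (2,3) (3,0) (3,1) (3,3) (3,4) (4,1) (4,2) (4,3)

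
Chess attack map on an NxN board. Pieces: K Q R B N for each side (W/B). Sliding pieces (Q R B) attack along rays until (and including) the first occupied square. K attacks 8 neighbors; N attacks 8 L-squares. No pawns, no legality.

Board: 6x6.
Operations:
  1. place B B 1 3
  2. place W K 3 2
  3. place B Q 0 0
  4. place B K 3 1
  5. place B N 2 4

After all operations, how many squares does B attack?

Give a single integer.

Op 1: place BB@(1,3)
Op 2: place WK@(3,2)
Op 3: place BQ@(0,0)
Op 4: place BK@(3,1)
Op 5: place BN@(2,4)
Per-piece attacks for B:
  BQ@(0,0): attacks (0,1) (0,2) (0,3) (0,4) (0,5) (1,0) (2,0) (3,0) (4,0) (5,0) (1,1) (2,2) (3,3) (4,4) (5,5)
  BB@(1,3): attacks (2,4) (2,2) (3,1) (0,4) (0,2) [ray(1,1) blocked at (2,4); ray(1,-1) blocked at (3,1)]
  BN@(2,4): attacks (4,5) (0,5) (3,2) (4,3) (1,2) (0,3)
  BK@(3,1): attacks (3,2) (3,0) (4,1) (2,1) (4,2) (4,0) (2,2) (2,0)
Union (24 distinct): (0,1) (0,2) (0,3) (0,4) (0,5) (1,0) (1,1) (1,2) (2,0) (2,1) (2,2) (2,4) (3,0) (3,1) (3,2) (3,3) (4,0) (4,1) (4,2) (4,3) (4,4) (4,5) (5,0) (5,5)

Answer: 24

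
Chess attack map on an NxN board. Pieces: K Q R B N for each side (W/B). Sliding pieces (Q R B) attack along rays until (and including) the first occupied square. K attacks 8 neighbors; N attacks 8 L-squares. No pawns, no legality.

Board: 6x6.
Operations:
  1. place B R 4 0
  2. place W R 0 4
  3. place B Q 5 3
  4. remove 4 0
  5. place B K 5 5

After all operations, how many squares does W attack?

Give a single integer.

Answer: 10

Derivation:
Op 1: place BR@(4,0)
Op 2: place WR@(0,4)
Op 3: place BQ@(5,3)
Op 4: remove (4,0)
Op 5: place BK@(5,5)
Per-piece attacks for W:
  WR@(0,4): attacks (0,5) (0,3) (0,2) (0,1) (0,0) (1,4) (2,4) (3,4) (4,4) (5,4)
Union (10 distinct): (0,0) (0,1) (0,2) (0,3) (0,5) (1,4) (2,4) (3,4) (4,4) (5,4)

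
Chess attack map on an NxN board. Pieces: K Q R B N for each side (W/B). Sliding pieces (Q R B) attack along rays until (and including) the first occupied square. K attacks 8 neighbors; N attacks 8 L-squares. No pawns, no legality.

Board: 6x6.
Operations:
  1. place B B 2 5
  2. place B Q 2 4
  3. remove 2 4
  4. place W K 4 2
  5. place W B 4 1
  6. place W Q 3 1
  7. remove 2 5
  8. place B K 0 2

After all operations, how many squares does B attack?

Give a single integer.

Answer: 5

Derivation:
Op 1: place BB@(2,5)
Op 2: place BQ@(2,4)
Op 3: remove (2,4)
Op 4: place WK@(4,2)
Op 5: place WB@(4,1)
Op 6: place WQ@(3,1)
Op 7: remove (2,5)
Op 8: place BK@(0,2)
Per-piece attacks for B:
  BK@(0,2): attacks (0,3) (0,1) (1,2) (1,3) (1,1)
Union (5 distinct): (0,1) (0,3) (1,1) (1,2) (1,3)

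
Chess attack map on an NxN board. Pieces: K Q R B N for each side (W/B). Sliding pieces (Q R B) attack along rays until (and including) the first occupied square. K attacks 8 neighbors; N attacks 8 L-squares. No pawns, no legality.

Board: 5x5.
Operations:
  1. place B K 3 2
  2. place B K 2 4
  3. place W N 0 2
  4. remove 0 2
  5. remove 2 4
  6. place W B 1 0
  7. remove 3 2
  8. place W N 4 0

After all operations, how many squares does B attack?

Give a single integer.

Op 1: place BK@(3,2)
Op 2: place BK@(2,4)
Op 3: place WN@(0,2)
Op 4: remove (0,2)
Op 5: remove (2,4)
Op 6: place WB@(1,0)
Op 7: remove (3,2)
Op 8: place WN@(4,0)
Per-piece attacks for B:
Union (0 distinct): (none)

Answer: 0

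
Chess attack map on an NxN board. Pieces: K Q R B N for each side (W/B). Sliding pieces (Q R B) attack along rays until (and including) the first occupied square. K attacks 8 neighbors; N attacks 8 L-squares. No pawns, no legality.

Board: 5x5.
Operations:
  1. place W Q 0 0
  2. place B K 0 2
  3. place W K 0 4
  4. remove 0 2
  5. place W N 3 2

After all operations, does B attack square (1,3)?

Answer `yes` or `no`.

Op 1: place WQ@(0,0)
Op 2: place BK@(0,2)
Op 3: place WK@(0,4)
Op 4: remove (0,2)
Op 5: place WN@(3,2)
Per-piece attacks for B:
B attacks (1,3): no

Answer: no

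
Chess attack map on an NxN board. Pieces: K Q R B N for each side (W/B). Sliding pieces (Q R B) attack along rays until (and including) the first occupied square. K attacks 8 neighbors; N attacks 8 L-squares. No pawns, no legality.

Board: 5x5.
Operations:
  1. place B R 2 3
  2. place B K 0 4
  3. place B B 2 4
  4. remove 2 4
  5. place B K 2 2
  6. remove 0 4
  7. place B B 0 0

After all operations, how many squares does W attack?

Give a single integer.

Answer: 0

Derivation:
Op 1: place BR@(2,3)
Op 2: place BK@(0,4)
Op 3: place BB@(2,4)
Op 4: remove (2,4)
Op 5: place BK@(2,2)
Op 6: remove (0,4)
Op 7: place BB@(0,0)
Per-piece attacks for W:
Union (0 distinct): (none)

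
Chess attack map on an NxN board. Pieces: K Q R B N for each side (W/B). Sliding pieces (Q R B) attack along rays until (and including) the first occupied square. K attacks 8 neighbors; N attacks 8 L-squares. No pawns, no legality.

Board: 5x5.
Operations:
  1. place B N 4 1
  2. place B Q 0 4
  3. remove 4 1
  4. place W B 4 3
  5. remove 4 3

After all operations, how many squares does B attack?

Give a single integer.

Op 1: place BN@(4,1)
Op 2: place BQ@(0,4)
Op 3: remove (4,1)
Op 4: place WB@(4,3)
Op 5: remove (4,3)
Per-piece attacks for B:
  BQ@(0,4): attacks (0,3) (0,2) (0,1) (0,0) (1,4) (2,4) (3,4) (4,4) (1,3) (2,2) (3,1) (4,0)
Union (12 distinct): (0,0) (0,1) (0,2) (0,3) (1,3) (1,4) (2,2) (2,4) (3,1) (3,4) (4,0) (4,4)

Answer: 12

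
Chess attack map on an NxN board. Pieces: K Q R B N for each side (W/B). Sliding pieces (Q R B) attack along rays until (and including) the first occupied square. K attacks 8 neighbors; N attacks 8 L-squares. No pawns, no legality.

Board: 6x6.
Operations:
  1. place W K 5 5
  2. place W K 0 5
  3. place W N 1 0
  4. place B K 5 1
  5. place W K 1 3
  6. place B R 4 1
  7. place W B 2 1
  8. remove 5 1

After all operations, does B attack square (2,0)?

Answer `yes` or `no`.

Answer: no

Derivation:
Op 1: place WK@(5,5)
Op 2: place WK@(0,5)
Op 3: place WN@(1,0)
Op 4: place BK@(5,1)
Op 5: place WK@(1,3)
Op 6: place BR@(4,1)
Op 7: place WB@(2,1)
Op 8: remove (5,1)
Per-piece attacks for B:
  BR@(4,1): attacks (4,2) (4,3) (4,4) (4,5) (4,0) (5,1) (3,1) (2,1) [ray(-1,0) blocked at (2,1)]
B attacks (2,0): no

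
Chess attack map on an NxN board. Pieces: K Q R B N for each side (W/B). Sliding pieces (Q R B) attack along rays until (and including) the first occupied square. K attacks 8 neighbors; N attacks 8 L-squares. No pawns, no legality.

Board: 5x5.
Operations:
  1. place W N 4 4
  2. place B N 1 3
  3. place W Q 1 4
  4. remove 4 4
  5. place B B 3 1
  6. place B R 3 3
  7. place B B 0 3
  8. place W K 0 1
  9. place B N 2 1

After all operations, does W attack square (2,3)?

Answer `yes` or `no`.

Answer: yes

Derivation:
Op 1: place WN@(4,4)
Op 2: place BN@(1,3)
Op 3: place WQ@(1,4)
Op 4: remove (4,4)
Op 5: place BB@(3,1)
Op 6: place BR@(3,3)
Op 7: place BB@(0,3)
Op 8: place WK@(0,1)
Op 9: place BN@(2,1)
Per-piece attacks for W:
  WK@(0,1): attacks (0,2) (0,0) (1,1) (1,2) (1,0)
  WQ@(1,4): attacks (1,3) (2,4) (3,4) (4,4) (0,4) (2,3) (3,2) (4,1) (0,3) [ray(0,-1) blocked at (1,3); ray(-1,-1) blocked at (0,3)]
W attacks (2,3): yes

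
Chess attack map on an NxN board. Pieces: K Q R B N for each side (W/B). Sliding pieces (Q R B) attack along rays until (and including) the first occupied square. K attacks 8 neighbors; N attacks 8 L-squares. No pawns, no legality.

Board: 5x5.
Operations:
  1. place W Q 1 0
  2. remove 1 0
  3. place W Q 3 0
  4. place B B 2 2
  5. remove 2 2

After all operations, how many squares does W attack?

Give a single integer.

Op 1: place WQ@(1,0)
Op 2: remove (1,0)
Op 3: place WQ@(3,0)
Op 4: place BB@(2,2)
Op 5: remove (2,2)
Per-piece attacks for W:
  WQ@(3,0): attacks (3,1) (3,2) (3,3) (3,4) (4,0) (2,0) (1,0) (0,0) (4,1) (2,1) (1,2) (0,3)
Union (12 distinct): (0,0) (0,3) (1,0) (1,2) (2,0) (2,1) (3,1) (3,2) (3,3) (3,4) (4,0) (4,1)

Answer: 12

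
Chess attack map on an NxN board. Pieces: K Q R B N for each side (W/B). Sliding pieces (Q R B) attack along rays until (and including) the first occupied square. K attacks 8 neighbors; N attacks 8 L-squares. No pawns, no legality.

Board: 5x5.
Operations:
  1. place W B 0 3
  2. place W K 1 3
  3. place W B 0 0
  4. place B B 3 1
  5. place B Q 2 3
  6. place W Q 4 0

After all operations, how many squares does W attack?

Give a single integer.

Op 1: place WB@(0,3)
Op 2: place WK@(1,3)
Op 3: place WB@(0,0)
Op 4: place BB@(3,1)
Op 5: place BQ@(2,3)
Op 6: place WQ@(4,0)
Per-piece attacks for W:
  WB@(0,0): attacks (1,1) (2,2) (3,3) (4,4)
  WB@(0,3): attacks (1,4) (1,2) (2,1) (3,0)
  WK@(1,3): attacks (1,4) (1,2) (2,3) (0,3) (2,4) (2,2) (0,4) (0,2)
  WQ@(4,0): attacks (4,1) (4,2) (4,3) (4,4) (3,0) (2,0) (1,0) (0,0) (3,1) [ray(-1,0) blocked at (0,0); ray(-1,1) blocked at (3,1)]
Union (20 distinct): (0,0) (0,2) (0,3) (0,4) (1,0) (1,1) (1,2) (1,4) (2,0) (2,1) (2,2) (2,3) (2,4) (3,0) (3,1) (3,3) (4,1) (4,2) (4,3) (4,4)

Answer: 20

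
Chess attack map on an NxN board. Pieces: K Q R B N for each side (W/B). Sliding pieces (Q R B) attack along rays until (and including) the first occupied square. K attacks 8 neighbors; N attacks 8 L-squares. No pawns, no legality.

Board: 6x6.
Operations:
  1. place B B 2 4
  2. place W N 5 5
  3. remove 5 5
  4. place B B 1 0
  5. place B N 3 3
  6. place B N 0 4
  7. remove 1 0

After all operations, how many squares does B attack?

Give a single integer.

Answer: 14

Derivation:
Op 1: place BB@(2,4)
Op 2: place WN@(5,5)
Op 3: remove (5,5)
Op 4: place BB@(1,0)
Op 5: place BN@(3,3)
Op 6: place BN@(0,4)
Op 7: remove (1,0)
Per-piece attacks for B:
  BN@(0,4): attacks (2,5) (1,2) (2,3)
  BB@(2,4): attacks (3,5) (3,3) (1,5) (1,3) (0,2) [ray(1,-1) blocked at (3,3)]
  BN@(3,3): attacks (4,5) (5,4) (2,5) (1,4) (4,1) (5,2) (2,1) (1,2)
Union (14 distinct): (0,2) (1,2) (1,3) (1,4) (1,5) (2,1) (2,3) (2,5) (3,3) (3,5) (4,1) (4,5) (5,2) (5,4)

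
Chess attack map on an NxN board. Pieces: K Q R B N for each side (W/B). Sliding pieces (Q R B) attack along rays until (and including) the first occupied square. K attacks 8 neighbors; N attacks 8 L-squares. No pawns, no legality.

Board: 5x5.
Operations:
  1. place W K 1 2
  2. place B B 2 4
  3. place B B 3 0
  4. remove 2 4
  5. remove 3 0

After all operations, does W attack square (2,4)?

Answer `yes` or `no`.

Answer: no

Derivation:
Op 1: place WK@(1,2)
Op 2: place BB@(2,4)
Op 3: place BB@(3,0)
Op 4: remove (2,4)
Op 5: remove (3,0)
Per-piece attacks for W:
  WK@(1,2): attacks (1,3) (1,1) (2,2) (0,2) (2,3) (2,1) (0,3) (0,1)
W attacks (2,4): no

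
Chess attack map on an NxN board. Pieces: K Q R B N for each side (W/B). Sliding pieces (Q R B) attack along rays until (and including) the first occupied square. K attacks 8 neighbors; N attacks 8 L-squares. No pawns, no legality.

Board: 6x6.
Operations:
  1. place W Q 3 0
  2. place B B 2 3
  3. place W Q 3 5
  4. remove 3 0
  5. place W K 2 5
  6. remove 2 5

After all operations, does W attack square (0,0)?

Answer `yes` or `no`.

Op 1: place WQ@(3,0)
Op 2: place BB@(2,3)
Op 3: place WQ@(3,5)
Op 4: remove (3,0)
Op 5: place WK@(2,5)
Op 6: remove (2,5)
Per-piece attacks for W:
  WQ@(3,5): attacks (3,4) (3,3) (3,2) (3,1) (3,0) (4,5) (5,5) (2,5) (1,5) (0,5) (4,4) (5,3) (2,4) (1,3) (0,2)
W attacks (0,0): no

Answer: no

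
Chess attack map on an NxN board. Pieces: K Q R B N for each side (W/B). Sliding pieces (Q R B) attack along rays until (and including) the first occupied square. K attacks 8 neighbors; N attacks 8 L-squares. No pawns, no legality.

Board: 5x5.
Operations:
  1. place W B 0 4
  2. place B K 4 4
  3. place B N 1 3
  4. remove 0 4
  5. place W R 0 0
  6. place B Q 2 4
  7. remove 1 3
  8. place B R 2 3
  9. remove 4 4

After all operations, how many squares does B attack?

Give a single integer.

Op 1: place WB@(0,4)
Op 2: place BK@(4,4)
Op 3: place BN@(1,3)
Op 4: remove (0,4)
Op 5: place WR@(0,0)
Op 6: place BQ@(2,4)
Op 7: remove (1,3)
Op 8: place BR@(2,3)
Op 9: remove (4,4)
Per-piece attacks for B:
  BR@(2,3): attacks (2,4) (2,2) (2,1) (2,0) (3,3) (4,3) (1,3) (0,3) [ray(0,1) blocked at (2,4)]
  BQ@(2,4): attacks (2,3) (3,4) (4,4) (1,4) (0,4) (3,3) (4,2) (1,3) (0,2) [ray(0,-1) blocked at (2,3)]
Union (15 distinct): (0,2) (0,3) (0,4) (1,3) (1,4) (2,0) (2,1) (2,2) (2,3) (2,4) (3,3) (3,4) (4,2) (4,3) (4,4)

Answer: 15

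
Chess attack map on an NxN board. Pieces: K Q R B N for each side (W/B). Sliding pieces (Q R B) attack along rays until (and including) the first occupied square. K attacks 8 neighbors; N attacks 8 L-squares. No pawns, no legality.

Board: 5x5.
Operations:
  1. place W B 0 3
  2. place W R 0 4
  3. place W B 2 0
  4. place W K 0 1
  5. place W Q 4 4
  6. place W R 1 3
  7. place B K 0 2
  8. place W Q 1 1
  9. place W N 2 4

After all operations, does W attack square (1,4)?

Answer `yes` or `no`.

Answer: yes

Derivation:
Op 1: place WB@(0,3)
Op 2: place WR@(0,4)
Op 3: place WB@(2,0)
Op 4: place WK@(0,1)
Op 5: place WQ@(4,4)
Op 6: place WR@(1,3)
Op 7: place BK@(0,2)
Op 8: place WQ@(1,1)
Op 9: place WN@(2,4)
Per-piece attacks for W:
  WK@(0,1): attacks (0,2) (0,0) (1,1) (1,2) (1,0)
  WB@(0,3): attacks (1,4) (1,2) (2,1) (3,0)
  WR@(0,4): attacks (0,3) (1,4) (2,4) [ray(0,-1) blocked at (0,3); ray(1,0) blocked at (2,4)]
  WQ@(1,1): attacks (1,2) (1,3) (1,0) (2,1) (3,1) (4,1) (0,1) (2,2) (3,3) (4,4) (2,0) (0,2) (0,0) [ray(0,1) blocked at (1,3); ray(-1,0) blocked at (0,1); ray(1,1) blocked at (4,4); ray(1,-1) blocked at (2,0); ray(-1,1) blocked at (0,2)]
  WR@(1,3): attacks (1,4) (1,2) (1,1) (2,3) (3,3) (4,3) (0,3) [ray(0,-1) blocked at (1,1); ray(-1,0) blocked at (0,3)]
  WB@(2,0): attacks (3,1) (4,2) (1,1) [ray(-1,1) blocked at (1,1)]
  WN@(2,4): attacks (3,2) (4,3) (1,2) (0,3)
  WQ@(4,4): attacks (4,3) (4,2) (4,1) (4,0) (3,4) (2,4) (3,3) (2,2) (1,1) [ray(-1,0) blocked at (2,4); ray(-1,-1) blocked at (1,1)]
W attacks (1,4): yes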